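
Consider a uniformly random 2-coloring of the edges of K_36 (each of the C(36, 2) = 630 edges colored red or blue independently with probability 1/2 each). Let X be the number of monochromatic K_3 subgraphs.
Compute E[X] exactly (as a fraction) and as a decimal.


Let X = Σ_S X_S over the C(36, 3) = 7140 subsets S of size 3, where X_S = 1 if the K_3 on S is monochromatic.
For a fixed S, the K_3 on S has C(3, 2) = 3 edges. P[all 3 edges red] = (1/2)^3, and likewise for blue, so P[monochromatic] = 2·(1/2)^3 = 2^{1 − 3} = 1/4.
Summing: E[X] = C(36, 3) · 2^{1 − 3} = 7140 · 1/4 = 1785.
Numerically: E[X] ≈ 1785.0000.

E[X] = C(36,3)·2^(1−C(3,2)) = 1785 ≈ 1785.0000.


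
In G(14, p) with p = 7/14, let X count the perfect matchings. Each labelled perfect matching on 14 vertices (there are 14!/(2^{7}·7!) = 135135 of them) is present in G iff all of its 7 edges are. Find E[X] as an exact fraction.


K_14 has 14!/(2^{7}·7!) = 135135 labelled perfect matchings.
For each such perfect matching H, let X_H = 1 if all 7 edges of H are present in G. Then P[X_H = 1] = p^{7} = (1/2)^{7} = 1/128.
By linearity: E[X] = Σ_H E[X_H] = 135135 · p^{7} = 135135 · 1/128 = 135135/128.
Numerically: E[X] ≈ 1055.74.

E[X] = 135135 · (1/2)^{7} = 135135/128 ≈ 1055.74.


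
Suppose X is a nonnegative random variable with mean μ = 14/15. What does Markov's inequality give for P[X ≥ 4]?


μ = E[X] = 14/15, a = 4.
Markov: P[X ≥ 4] ≤ μ/a = (14/15)/4 = 7/30.
Numerically: ≈ 0.233.
(Since a = 4 > μ = 0.933, the bound 7/30 is < 1 and informative.)

P[X ≥ 4] ≤ 7/30 ≈ 0.233.


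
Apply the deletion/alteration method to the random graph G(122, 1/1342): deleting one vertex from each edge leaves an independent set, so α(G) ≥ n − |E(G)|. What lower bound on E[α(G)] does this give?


E[|E(G)|] = C(122, 2)·p = 7381 · (1/1342) = 11/2.
E[α(G)] ≥ n − E[|E(G)|] = 122 − 11/2 = 233/2.
Numerically: ≈ 116.500000.
(This is only a lower bound; the true E[α(G)] may be larger.)

E[α(G)] ≥ 233/2 ≈ 116.500000.


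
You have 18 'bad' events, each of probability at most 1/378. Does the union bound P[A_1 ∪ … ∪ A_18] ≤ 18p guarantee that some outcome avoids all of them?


Union bound: P[∪_{i=1}^{18} A_i] ≤ Σ_i P[A_i] ≤ 18·p = 18·(1/378) = 1/21.
Numerically: 1/21 ≈ 0.047619.
Is 1/21 < 1? YES.
Since P[∪ A_i] ≤ 1/21 < 1, the complement has P[∩ A_i^c] ≥ 1 − 1/21 = 20/21 > 0, so some outcome avoids every A_i.

18·p = 1/21 ≈ 0.047619; existence CERTIFIED by the union bound.


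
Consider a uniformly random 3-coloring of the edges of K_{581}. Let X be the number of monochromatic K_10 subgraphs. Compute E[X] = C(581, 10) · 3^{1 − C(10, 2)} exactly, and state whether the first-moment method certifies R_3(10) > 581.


E[X] = C(581, 10) · 3^{1 − 45} = 1117316416086113363120 · 3^{−44} = 1117316416086113363120/984770902183611232881.
As a reduced fraction: E[X] = 1117316416086113363120/984770902183611232881 ≈ 1.134595.
Is E[X] < 1? NO.
Since E[X] ≥ 1, the first-moment bound is inconclusive at n = 581; it does NOT by itself certify R_3(10) > 581.

E[X] = 1117316416086113363120/984770902183611232881 ≈ 1.134595; E[X] ≥ 1; first-moment method inconclusive here.


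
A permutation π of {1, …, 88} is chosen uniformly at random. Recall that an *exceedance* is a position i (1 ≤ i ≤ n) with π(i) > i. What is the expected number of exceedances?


Write X = Σ_{i=1}^{88} X_i, where X_i = 1_{π(i) > i}.
For each fixed i, π(i) is uniform over {1, …, 88} (marginal of a uniform permutation), so P[π(i) > i] = (n − i)/n. Summing: Σ_{i=1}^{88} (n − i)/n = (0 + 1 + … + 87)/88 = 88(88 − 1)/(2·88) = (88 − 1)/2.
Hence E[X] = Σ_{i=1}^{88} (88 − i)/88 = 87/2 ≈ 43.500.

E[X] = 87/2 = 43.500.


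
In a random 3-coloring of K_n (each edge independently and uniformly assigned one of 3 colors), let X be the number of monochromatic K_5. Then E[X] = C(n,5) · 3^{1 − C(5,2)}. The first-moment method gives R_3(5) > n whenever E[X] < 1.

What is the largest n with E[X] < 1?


We need C(n, 5) · 3^{1 − 10} < 1, i.e. C(n, 5) < 3^{10 − 1} = 19683.
Check values of n near the boundary:
  n = 14: C(14, 5) = 2002; 2002 < 19683? YES
  n = 15: C(15, 5) = 3003; 3003 < 19683? YES
  n = 16: C(16, 5) = 4368; 4368 < 19683? YES
  n = 17: C(17, 5) = 6188; 6188 < 19683? YES
  n = 18: C(18, 5) = 8568; 8568 < 19683? YES
  n = 19: C(19, 5) = 11628; 11628 < 19683? YES
  n = 20: C(20, 5) = 15504; 15504 < 19683? YES
  n = 21: C(21, 5) = 20349; 20349 < 19683? NO
  n = 22: C(22, 5) = 26334; 26334 < 19683? NO
  n = 23: C(23, 5) = 33649; 33649 < 19683? NO
The largest n with C(n, 5) < 19683 is n = 20 (where E[X] = 5168/6561 ≈ 0.7877). Hence R_3(5) > 20, i.e. R_3(5) ≥ 21.

Largest n = 20; hence R_3(5) > 20.


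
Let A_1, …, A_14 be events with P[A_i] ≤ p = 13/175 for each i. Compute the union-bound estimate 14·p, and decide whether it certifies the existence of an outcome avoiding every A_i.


Union bound: P[∪_{i=1}^{14} A_i] ≤ Σ_i P[A_i] ≤ 14·p = 14·(13/175) = 26/25.
Numerically: 26/25 ≈ 1.0400.
Is 26/25 < 1? NO.
Since the bound 26/25 is ≥ 1, the union bound is uninformative here; it does NOT by itself certify existence.

14·p = 26/25 ≈ 1.0400; existence NOT certified by the union bound.


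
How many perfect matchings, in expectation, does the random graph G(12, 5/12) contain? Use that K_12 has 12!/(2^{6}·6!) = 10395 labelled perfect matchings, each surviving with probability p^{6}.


K_12 has 12!/(2^{6}·6!) = 10395 labelled perfect matchings.
For each such perfect matching H, let X_H = 1 if all 6 edges of H are present in G. Then P[X_H = 1] = p^{6} = (5/12)^{6} = 15625/2985984.
By linearity: E[X] = Σ_H E[X_H] = 10395 · p^{6} = 10395 · 15625/2985984 = 6015625/110592.
Numerically: E[X] ≈ 54.39.

E[X] = 10395 · (5/12)^{6} = 6015625/110592 ≈ 54.39.


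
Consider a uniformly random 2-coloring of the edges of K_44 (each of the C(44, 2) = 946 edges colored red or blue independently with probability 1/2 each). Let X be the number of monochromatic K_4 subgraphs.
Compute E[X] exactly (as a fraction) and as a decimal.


Let X = Σ_S X_S over the C(44, 4) = 135751 subsets S of size 4, where X_S = 1 if the K_4 on S is monochromatic.
For a fixed S, the K_4 on S has C(4, 2) = 6 edges. P[all 6 edges red] = (1/2)^6, and likewise for blue, so P[monochromatic] = 2·(1/2)^6 = 2^{1 − 6} = 1/32.
Summing: E[X] = C(44, 4) · 2^{1 − 6} = 135751 · 1/32 = 135751/32.
Numerically: E[X] ≈ 4242.218750.

E[X] = C(44,4)·2^(1−C(4,2)) = 135751/32 ≈ 4242.218750.


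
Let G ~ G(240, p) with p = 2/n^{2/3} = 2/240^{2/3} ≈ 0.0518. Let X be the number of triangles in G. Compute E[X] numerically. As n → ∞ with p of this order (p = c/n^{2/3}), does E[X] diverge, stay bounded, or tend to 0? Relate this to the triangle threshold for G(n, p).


Number of potential triangles: C(240, 3) = 2275280.
Each occurs with probability p³ ≈ (0.0518)³ ≈ 1.38889e-04.
By linearity: E[X] = C(240, 3)·p³ ≈ 2275280 · 1.38889e-04 ≈ 316.011.
Since α = 2/3 < 1, p = c/n^{2/3} ≫ 1/n is above the triangle threshold p ~ 1/n. Asymptotically E[X] ~ (c³/6)·n^{3(1−α)} = (2³/6)·n^{1} → ∞; triangles are abundant w.h.p.

E[X] ≈ 316.011; in regime p = Θ(1/n^{2/3}) E[X] diverges (above the triangle threshold p ~ 1/n).


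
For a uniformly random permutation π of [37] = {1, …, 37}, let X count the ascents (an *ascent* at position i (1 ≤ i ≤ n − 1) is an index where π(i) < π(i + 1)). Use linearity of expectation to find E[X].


Write X = Σ X_I over i = 1, …, 36, with X_I the indicator of one ascent.
There are 36 indicators.
For each fixed i, the pair (π(i), π(i+1)) is a uniformly random ordered pair of distinct values from {1, …, 37}; by symmetry P[π(i) < π(i+1)] = 1/2.
By linearity: E[X] = 36 · (1/2) = (37 − 1) · (1/2) = 18 ≈ 18.00000.

E[X] = 18 = 18.00000.


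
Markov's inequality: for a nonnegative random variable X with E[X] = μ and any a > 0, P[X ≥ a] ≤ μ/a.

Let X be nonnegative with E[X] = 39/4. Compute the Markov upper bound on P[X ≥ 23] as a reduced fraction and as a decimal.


μ = E[X] = 39/4, a = 23.
Markov: P[X ≥ 23] ≤ μ/a = (39/4)/23 = 39/92.
Numerically: ≈ 0.423913.
(Since a = 23 > μ = 9.750000, the bound 39/92 is < 1 and informative.)

P[X ≥ 23] ≤ 39/92 ≈ 0.423913.


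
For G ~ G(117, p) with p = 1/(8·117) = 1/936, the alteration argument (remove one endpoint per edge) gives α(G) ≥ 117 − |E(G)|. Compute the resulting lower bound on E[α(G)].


E[|E(G)|] = C(117, 2)·p = 6786 · (1/936) = 29/4.
E[α(G)] ≥ n − E[|E(G)|] = 117 − 29/4 = 439/4.
Numerically: ≈ 109.750000.
(This is only a lower bound; the true E[α(G)] may be larger.)

E[α(G)] ≥ 439/4 ≈ 109.750000.


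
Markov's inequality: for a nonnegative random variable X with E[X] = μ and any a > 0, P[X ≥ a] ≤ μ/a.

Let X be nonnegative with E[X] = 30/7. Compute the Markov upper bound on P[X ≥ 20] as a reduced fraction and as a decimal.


μ = E[X] = 30/7, a = 20.
Markov: P[X ≥ 20] ≤ μ/a = (30/7)/20 = 3/14.
Numerically: ≈ 0.214.
(Since a = 20 > μ = 4.286, the bound 3/14 is < 1 and informative.)

P[X ≥ 20] ≤ 3/14 ≈ 0.214.


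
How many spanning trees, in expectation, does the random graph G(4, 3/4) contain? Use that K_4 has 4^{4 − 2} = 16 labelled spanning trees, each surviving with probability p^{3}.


K_4 has 4^{4 − 2} = 16 labelled spanning trees.
For each such spanning tree H, let X_H = 1 if all 3 edges of H are present in G. Then P[X_H = 1] = p^{3} = (3/4)^{3} = 27/64.
Summing the indicators: E[X] = Σ_H E[X_H] = 16 · p^{3} = 16 · 27/64 = 27/4.
Numerically: E[X] ≈ 6.75.

E[X] = 16 · (3/4)^{3} = 27/4 ≈ 6.75.


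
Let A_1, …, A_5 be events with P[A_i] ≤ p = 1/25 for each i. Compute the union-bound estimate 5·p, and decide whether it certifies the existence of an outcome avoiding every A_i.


Union bound: P[∪_{i=1}^{5} A_i] ≤ Σ_i P[A_i] ≤ 5·p = 5·(1/25) = 1/5.
Numerically: 1/5 ≈ 0.2000.
Is 1/5 < 1? YES.
Since P[∪ A_i] ≤ 1/5 < 1, the complement has P[∩ A_i^c] ≥ 1 − 1/5 = 4/5 > 0, so some outcome avoids every A_i.

5·p = 1/5 ≈ 0.2000; existence CERTIFIED by the union bound.


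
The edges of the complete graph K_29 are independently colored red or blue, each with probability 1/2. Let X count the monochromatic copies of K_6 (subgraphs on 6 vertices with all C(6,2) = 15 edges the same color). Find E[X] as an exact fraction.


Let X = Σ_S X_S over the C(29, 6) = 475020 subsets S of size 6, where X_S = 1 if the K_6 on S is monochromatic.
For a fixed S, the K_6 on S has C(6, 2) = 15 edges. P[all 15 edges red] = (1/2)^15, and likewise for blue, so P[monochromatic] = 2·(1/2)^15 = 2^{1 − 15} = 1/16384.
By linearity: E[X] = C(29, 6) · 2^{1 − 15} = 475020 · 1/16384 = 118755/4096.
Numerically: E[X] ≈ 28.9929.

E[X] = C(29,6)·2^(1−C(6,2)) = 118755/4096 ≈ 28.9929.


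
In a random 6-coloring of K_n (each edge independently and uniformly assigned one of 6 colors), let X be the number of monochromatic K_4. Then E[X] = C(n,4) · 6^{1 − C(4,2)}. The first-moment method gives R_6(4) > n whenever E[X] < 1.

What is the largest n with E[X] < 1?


We need C(n, 4) · 6^{1 − 6} < 1, i.e. C(n, 4) < 6^{6 − 1} = 7776.
Check values of n near the boundary:
  n = 18: C(18, 4) = 3060; 3060 < 7776? YES
  n = 19: C(19, 4) = 3876; 3876 < 7776? YES
  n = 20: C(20, 4) = 4845; 4845 < 7776? YES
  n = 21: C(21, 4) = 5985; 5985 < 7776? YES
  n = 22: C(22, 4) = 7315; 7315 < 7776? YES
  n = 23: C(23, 4) = 8855; 8855 < 7776? NO
  n = 24: C(24, 4) = 10626; 10626 < 7776? NO
  n = 25: C(25, 4) = 12650; 12650 < 7776? NO
The largest n with C(n, 4) < 7776 is n = 22 (where E[X] = 7315/7776 ≈ 0.94072). Hence R_6(4) > 22, i.e. R_6(4) ≥ 23.

Largest n = 22; hence R_6(4) > 22.


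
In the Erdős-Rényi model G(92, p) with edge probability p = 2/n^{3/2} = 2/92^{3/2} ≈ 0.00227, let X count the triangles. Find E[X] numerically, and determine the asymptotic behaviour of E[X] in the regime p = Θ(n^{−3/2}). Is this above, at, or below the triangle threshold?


Number of potential triangles: C(92, 3) = 125580.
Each occurs with probability p³ ≈ (0.00227)³ ≈ 1.16425e-08.
By linearity: E[X] = C(92, 3)·p³ ≈ 125580 · 1.16425e-08 ≈ 0.001.
Since α = 3/2 > 1, p = c/n^{3/2} = o(1/n) is below the triangle threshold p ~ 1/n. Asymptotically E[X] ~ (c³/6)·n^{3(1−α)} = (2³/6)·n^{-1.5} → 0, so by Markov's inequality G has no triangles w.h.p.

E[X] ≈ 0.001; in regime p = Θ(1/n^{3/2}) E[X] tends to 0 (below the triangle threshold p ~ 1/n).


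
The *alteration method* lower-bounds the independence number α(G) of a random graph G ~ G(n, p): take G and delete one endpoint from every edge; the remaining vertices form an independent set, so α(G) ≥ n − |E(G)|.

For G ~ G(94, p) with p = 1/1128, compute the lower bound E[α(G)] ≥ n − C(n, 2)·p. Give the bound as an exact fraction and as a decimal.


E[|E(G)|] = C(94, 2)·p = 4371 · (1/1128) = 31/8.
E[α(G)] ≥ n − E[|E(G)|] = 94 − 31/8 = 721/8.
Numerically: ≈ 90.1250.
(This is only a lower bound; the true E[α(G)] may be larger.)

E[α(G)] ≥ 721/8 ≈ 90.1250.


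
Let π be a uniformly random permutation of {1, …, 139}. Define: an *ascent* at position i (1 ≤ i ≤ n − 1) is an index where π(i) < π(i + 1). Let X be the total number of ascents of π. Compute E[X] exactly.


Write X = Σ X_I over i = 1, …, 138, with X_I the indicator of one ascent.
There are 138 indicators.
For each fixed i, the pair (π(i), π(i+1)) is a uniformly random ordered pair of distinct values from {1, …, 139}; by symmetry P[π(i) < π(i+1)] = 1/2.
By linearity: E[X] = 138 · (1/2) = (139 − 1) · (1/2) = 69 ≈ 69.00000.

E[X] = 69 = 69.00000.


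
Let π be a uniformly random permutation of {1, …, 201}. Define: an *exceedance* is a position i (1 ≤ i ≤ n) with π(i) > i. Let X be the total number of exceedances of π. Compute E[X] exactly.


Write X = Σ_{i=1}^{201} X_i, where X_i = 1_{π(i) > i}.
For each fixed i, π(i) is uniform over {1, …, 201} (marginal of a uniform permutation), so P[π(i) > i] = (n − i)/n. Summing: Σ_{i=1}^{201} (n − i)/n = (0 + 1 + … + 200)/201 = 201(201 − 1)/(2·201) = (201 − 1)/2.
Hence E[X] = Σ_{i=1}^{201} (201 − i)/201 = 100 ≈ 100.00000.

E[X] = 100 = 100.00000.


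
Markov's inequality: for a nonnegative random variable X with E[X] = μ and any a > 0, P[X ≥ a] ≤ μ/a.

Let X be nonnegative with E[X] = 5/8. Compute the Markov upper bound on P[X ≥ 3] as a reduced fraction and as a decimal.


μ = E[X] = 5/8, a = 3.
Markov: P[X ≥ 3] ≤ μ/a = (5/8)/3 = 5/24.
Numerically: ≈ 0.208333.
(Since a = 3 > μ = 0.625000, the bound 5/24 is < 1 and informative.)

P[X ≥ 3] ≤ 5/24 ≈ 0.208333.


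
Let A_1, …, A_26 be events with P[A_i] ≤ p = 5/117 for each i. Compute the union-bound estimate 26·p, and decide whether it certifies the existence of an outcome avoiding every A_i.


Union bound: P[∪_{i=1}^{26} A_i] ≤ Σ_i P[A_i] ≤ 26·p = 26·(5/117) = 10/9.
Numerically: 10/9 ≈ 1.11111.
Is 10/9 < 1? NO.
Since the bound 10/9 is ≥ 1, the union bound is uninformative here; it does NOT by itself certify existence.

26·p = 10/9 ≈ 1.11111; existence NOT certified by the union bound.


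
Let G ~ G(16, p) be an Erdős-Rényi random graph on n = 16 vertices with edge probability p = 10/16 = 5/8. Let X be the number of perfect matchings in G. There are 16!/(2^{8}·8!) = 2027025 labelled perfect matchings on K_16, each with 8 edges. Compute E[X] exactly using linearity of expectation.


K_16 has 16!/(2^{8}·8!) = 2027025 labelled perfect matchings.
For each such perfect matching H, let X_H = 1 if all 8 edges of H are present in G. Then P[X_H = 1] = p^{8} = (5/8)^{8} = 390625/16777216.
Summing the indicators: E[X] = Σ_H E[X_H] = 2027025 · p^{8} = 2027025 · 390625/16777216 = 791806640625/16777216.
Numerically: E[X] ≈ 47195.

E[X] = 2027025 · (5/8)^{8} = 791806640625/16777216 ≈ 47195.


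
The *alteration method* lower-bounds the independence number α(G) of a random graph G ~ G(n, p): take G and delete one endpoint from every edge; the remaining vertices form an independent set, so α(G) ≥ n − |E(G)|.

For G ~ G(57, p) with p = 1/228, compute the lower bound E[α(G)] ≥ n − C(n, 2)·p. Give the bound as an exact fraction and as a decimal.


E[|E(G)|] = C(57, 2)·p = 1596 · (1/228) = 7.
E[α(G)] ≥ n − E[|E(G)|] = 57 − 7 = 50.
Numerically: ≈ 50.00000.
(This is only a lower bound; the true E[α(G)] may be larger.)

E[α(G)] ≥ 50 ≈ 50.00000.


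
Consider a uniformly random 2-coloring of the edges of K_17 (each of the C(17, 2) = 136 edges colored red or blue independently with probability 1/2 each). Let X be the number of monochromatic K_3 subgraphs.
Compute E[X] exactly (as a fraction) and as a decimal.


Let X = Σ_S X_S over the C(17, 3) = 680 subsets S of size 3, where X_S = 1 if the K_3 on S is monochromatic.
For a fixed S, the K_3 on S has C(3, 2) = 3 edges. P[all 3 edges red] = (1/2)^3, and likewise for blue, so P[monochromatic] = 2·(1/2)^3 = 2^{1 − 3} = 1/4.
By linearity of expectation: E[X] = C(17, 3) · 2^{1 − 3} = 680 · 1/4 = 170.
Numerically: E[X] ≈ 170.0000.

E[X] = C(17,3)·2^(1−C(3,2)) = 170 ≈ 170.0000.


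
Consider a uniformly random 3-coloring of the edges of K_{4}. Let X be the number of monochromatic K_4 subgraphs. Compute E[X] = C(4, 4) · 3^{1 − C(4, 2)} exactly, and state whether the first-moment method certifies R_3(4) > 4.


E[X] = C(4, 4) · 3^{1 − 6} = 1 · 3^{−5} = 1/243.
As a reduced fraction: E[X] = 1/243 ≈ 0.0041.
Is E[X] < 1? YES.
Since E[X] < 1, there exists a 3-coloring of K_{4} with no monochromatic K_4; hence R_3(4) > 4.

E[X] = 1/243 ≈ 0.0041; E[X] < 1, so R_3(4) > 4.


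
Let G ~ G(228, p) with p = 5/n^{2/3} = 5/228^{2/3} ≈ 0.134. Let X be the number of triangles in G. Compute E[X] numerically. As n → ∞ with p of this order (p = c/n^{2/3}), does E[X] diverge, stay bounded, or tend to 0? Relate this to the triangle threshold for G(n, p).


Number of potential triangles: C(228, 3) = 1949476.
Each occurs with probability p³ ≈ (0.134)³ ≈ 2.40459e-03.
By linearity: E[X] = C(228, 3)·p³ ≈ 1949476 · 2.40459e-03 ≈ 4687.683.
Since α = 2/3 < 1, p = c/n^{2/3} ≫ 1/n is above the triangle threshold p ~ 1/n. Asymptotically E[X] ~ (c³/6)·n^{3(1−α)} = (5³/6)·n^{1} → ∞; triangles are abundant w.h.p.

E[X] ≈ 4687.683; in regime p = Θ(1/n^{2/3}) E[X] diverges (above the triangle threshold p ~ 1/n).


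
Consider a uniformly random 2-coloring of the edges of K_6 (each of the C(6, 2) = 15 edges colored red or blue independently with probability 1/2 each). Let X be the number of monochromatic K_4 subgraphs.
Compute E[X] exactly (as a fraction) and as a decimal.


Let X = Σ_S X_S over the C(6, 4) = 15 subsets S of size 4, where X_S = 1 if the K_4 on S is monochromatic.
For a fixed S, the K_4 on S has C(4, 2) = 6 edges. P[all 6 edges red] = (1/2)^6, and likewise for blue, so P[monochromatic] = 2·(1/2)^6 = 2^{1 − 6} = 1/32.
Summing: E[X] = C(6, 4) · 2^{1 − 6} = 15 · 1/32 = 15/32.
Numerically: E[X] ≈ 0.4688.

E[X] = C(6,4)·2^(1−C(4,2)) = 15/32 ≈ 0.4688.


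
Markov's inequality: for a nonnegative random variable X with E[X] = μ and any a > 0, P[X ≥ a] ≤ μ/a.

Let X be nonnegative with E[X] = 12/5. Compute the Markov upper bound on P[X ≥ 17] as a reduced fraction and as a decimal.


μ = E[X] = 12/5, a = 17.
Markov: P[X ≥ 17] ≤ μ/a = (12/5)/17 = 12/85.
Numerically: ≈ 0.14118.
(Since a = 17 > μ = 2.40000, the bound 12/85 is < 1 and informative.)

P[X ≥ 17] ≤ 12/85 ≈ 0.14118.


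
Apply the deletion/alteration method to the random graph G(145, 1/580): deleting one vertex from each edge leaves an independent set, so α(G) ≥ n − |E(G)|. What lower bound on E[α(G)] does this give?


E[|E(G)|] = C(145, 2)·p = 10440 · (1/580) = 18.
E[α(G)] ≥ n − E[|E(G)|] = 145 − 18 = 127.
Numerically: ≈ 127.000000.
(This is only a lower bound; the true E[α(G)] may be larger.)

E[α(G)] ≥ 127 ≈ 127.000000.


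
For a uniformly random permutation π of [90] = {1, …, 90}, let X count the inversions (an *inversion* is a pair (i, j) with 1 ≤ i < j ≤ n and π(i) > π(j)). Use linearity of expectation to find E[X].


Write X = Σ X_I over the C(90, 2) = 4005 pairs i < j, with X_I the indicator of one inversion.
There are 4005 indicators.
For each fixed pair i < j, the values π(i) and π(j) are two distinct elements of {1, …, 90} in uniformly random order; by symmetry P[π(i) > π(j)] = 1/2.
By linearity: E[X] = 4005 · (1/2) = C(90, 2) · (1/2) = 4005/2 = 4005/2 ≈ 2002.50000.

E[X] = 4005/2 = 2002.50000.


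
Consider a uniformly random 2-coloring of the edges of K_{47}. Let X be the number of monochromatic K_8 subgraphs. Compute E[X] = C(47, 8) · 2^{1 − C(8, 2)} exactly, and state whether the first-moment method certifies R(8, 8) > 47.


E[X] = C(47, 8) · 2^{1 − 28} = 314457495 · 2^{−27} = 314457495/134217728.
As a reduced fraction: E[X] = 314457495/134217728 ≈ 2.3428909.
Is E[X] < 1? NO.
Since E[X] ≥ 1, the first-moment bound is inconclusive at n = 47; it does NOT by itself certify R(8, 8) > 47.

E[X] = 314457495/134217728 ≈ 2.3428909; E[X] ≥ 1; first-moment method inconclusive here.


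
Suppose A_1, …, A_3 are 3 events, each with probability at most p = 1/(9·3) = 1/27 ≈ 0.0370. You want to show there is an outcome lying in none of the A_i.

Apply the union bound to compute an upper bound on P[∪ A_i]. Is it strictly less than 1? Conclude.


Union bound: P[∪_{i=1}^{3} A_i] ≤ Σ_i P[A_i] ≤ 3·p = 3·(1/27) = 1/9.
Numerically: 1/9 ≈ 0.1111.
Is 1/9 < 1? YES.
Since P[∪ A_i] ≤ 1/9 < 1, the complement has P[∩ A_i^c] ≥ 1 − 1/9 = 8/9 > 0, so some outcome avoids every A_i.

3·p = 1/9 ≈ 0.1111; existence CERTIFIED by the union bound.


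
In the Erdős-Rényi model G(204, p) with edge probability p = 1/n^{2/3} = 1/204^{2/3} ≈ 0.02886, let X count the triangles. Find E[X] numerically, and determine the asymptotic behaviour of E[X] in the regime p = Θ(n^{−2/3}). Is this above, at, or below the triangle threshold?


Number of potential triangles: C(204, 3) = 1394204.
Each occurs with probability p³ ≈ (0.02886)³ ≈ 2.402922e-05.
By linearity: E[X] = C(204, 3)·p³ ≈ 1394204 · 2.402922e-05 ≈ 33.5016.
Since α = 2/3 < 1, p = c/n^{2/3} ≫ 1/n is above the triangle threshold p ~ 1/n. Asymptotically E[X] ~ (c³/6)·n^{3(1−α)} = (1³/6)·n^{1} → ∞; triangles are abundant w.h.p.

E[X] ≈ 33.5016; in regime p = Θ(1/n^{2/3}) E[X] diverges (above the triangle threshold p ~ 1/n).


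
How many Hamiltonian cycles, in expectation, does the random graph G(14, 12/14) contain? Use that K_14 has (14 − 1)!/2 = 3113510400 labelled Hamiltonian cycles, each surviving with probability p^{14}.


K_14 has (14 − 1)!/2 = 3113510400 labelled Hamiltonian cycles.
For each such Hamiltonian cycle H, let X_H = 1 if all 14 edges of H are present in G. Then P[X_H = 1] = p^{14} = (6/7)^{14} = 78364164096/678223072849.
By linearity of expectation: E[X] = Σ_H E[X_H] = 3113510400 · p^{14} = 3113510400 · 78364164096/678223072849 = 34855377128600371200/96889010407.
Numerically: E[X] ≈ 3.5975e+08.

E[X] = 3113510400 · (6/7)^{14} = 34855377128600371200/96889010407 ≈ 3.5975e+08.


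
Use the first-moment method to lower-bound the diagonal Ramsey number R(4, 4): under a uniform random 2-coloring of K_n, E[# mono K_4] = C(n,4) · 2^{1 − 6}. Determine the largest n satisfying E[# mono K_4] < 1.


We need C(n, 4) · 2^{1 − 6} < 1, i.e. C(n, 4) < 2^{6 − 1} = 32.
Check values of n near the boundary:
  n = 4: C(4, 4) = 1; 1 < 32? YES
  n = 5: C(5, 4) = 5; 5 < 32? YES
  n = 6: C(6, 4) = 15; 15 < 32? YES
  n = 7: C(7, 4) = 35; 35 < 32? NO
  n = 8: C(8, 4) = 70; 70 < 32? NO
  n = 9: C(9, 4) = 126; 126 < 32? NO
The largest n with C(n, 4) < 32 is n = 6 (where E[X] = 15/32 ≈ 0.468750). Hence R(4, 4) > 6, i.e. R(4, 4) ≥ 7.

Largest n = 6; hence R(4, 4) > 6.


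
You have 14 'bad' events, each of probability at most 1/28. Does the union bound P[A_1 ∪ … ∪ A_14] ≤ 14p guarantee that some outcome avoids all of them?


Union bound: P[∪_{i=1}^{14} A_i] ≤ Σ_i P[A_i] ≤ 14·p = 14·(1/28) = 1/2.
Numerically: 1/2 ≈ 0.5000.
Is 1/2 < 1? YES.
Since P[∪ A_i] ≤ 1/2 < 1, the complement has P[∩ A_i^c] ≥ 1 − 1/2 = 1/2 > 0, so some outcome avoids every A_i.

14·p = 1/2 ≈ 0.5000; existence CERTIFIED by the union bound.


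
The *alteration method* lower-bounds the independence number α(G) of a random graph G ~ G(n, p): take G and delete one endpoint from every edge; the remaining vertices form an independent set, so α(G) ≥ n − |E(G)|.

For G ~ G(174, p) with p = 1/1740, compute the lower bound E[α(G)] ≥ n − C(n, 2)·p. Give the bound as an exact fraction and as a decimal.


E[|E(G)|] = C(174, 2)·p = 15051 · (1/1740) = 173/20.
E[α(G)] ≥ n − E[|E(G)|] = 174 − 173/20 = 3307/20.
Numerically: ≈ 165.3500.
(This is only a lower bound; the true E[α(G)] may be larger.)

E[α(G)] ≥ 3307/20 ≈ 165.3500.


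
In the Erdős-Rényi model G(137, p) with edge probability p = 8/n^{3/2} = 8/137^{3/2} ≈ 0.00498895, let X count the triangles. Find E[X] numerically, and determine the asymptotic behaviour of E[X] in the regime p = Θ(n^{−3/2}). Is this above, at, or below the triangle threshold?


Number of potential triangles: C(137, 3) = 419220.
Each occurs with probability p³ ≈ (0.00498895)³ ≈ 1.24173067e-07.
By linearity: E[X] = C(137, 3)·p³ ≈ 419220 · 1.24173067e-07 ≈ 0.052056.
Since α = 3/2 > 1, p = c/n^{3/2} = o(1/n) is below the triangle threshold p ~ 1/n. Asymptotically E[X] ~ (c³/6)·n^{3(1−α)} = (8³/6)·n^{-1.5} → 0, so by Markov's inequality G has no triangles w.h.p.

E[X] ≈ 0.052056; in regime p = Θ(1/n^{3/2}) E[X] tends to 0 (below the triangle threshold p ~ 1/n).


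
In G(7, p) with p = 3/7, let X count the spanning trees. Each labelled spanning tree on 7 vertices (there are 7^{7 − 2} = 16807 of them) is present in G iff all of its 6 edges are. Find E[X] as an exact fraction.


K_7 has 7^{7 − 2} = 16807 labelled spanning trees.
For each such spanning tree H, let X_H = 1 if all 6 edges of H are present in G. Then P[X_H = 1] = p^{6} = (3/7)^{6} = 729/117649.
Summing the indicators: E[X] = Σ_H E[X_H] = 16807 · p^{6} = 16807 · 729/117649 = 729/7.
Numerically: E[X] ≈ 104.

E[X] = 16807 · (3/7)^{6} = 729/7 ≈ 104.


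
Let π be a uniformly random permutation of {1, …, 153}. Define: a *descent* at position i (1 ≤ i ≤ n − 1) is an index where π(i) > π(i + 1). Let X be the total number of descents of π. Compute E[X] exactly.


Write X = Σ X_I over i = 1, …, 152, with X_I the indicator of one descent.
There are 152 indicators.
For each fixed i, the pair (π(i), π(i+1)) is a uniformly random ordered pair of distinct values from {1, …, 153}; by symmetry P[π(i) > π(i+1)] = 1/2.
By linearity: E[X] = 152 · (1/2) = (153 − 1) · (1/2) = 76 ≈ 76.00000.

E[X] = 76 = 76.00000.


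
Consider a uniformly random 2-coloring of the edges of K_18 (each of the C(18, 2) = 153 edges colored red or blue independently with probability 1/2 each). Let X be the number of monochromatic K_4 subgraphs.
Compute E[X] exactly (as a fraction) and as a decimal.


Let X = Σ_S X_S over the C(18, 4) = 3060 subsets S of size 4, where X_S = 1 if the K_4 on S is monochromatic.
For a fixed S, the K_4 on S has C(4, 2) = 6 edges. P[all 6 edges red] = (1/2)^6, and likewise for blue, so P[monochromatic] = 2·(1/2)^6 = 2^{1 − 6} = 1/32.
Summing: E[X] = C(18, 4) · 2^{1 − 6} = 3060 · 1/32 = 765/8.
Numerically: E[X] ≈ 95.625000.

E[X] = C(18,4)·2^(1−C(4,2)) = 765/8 ≈ 95.625000.


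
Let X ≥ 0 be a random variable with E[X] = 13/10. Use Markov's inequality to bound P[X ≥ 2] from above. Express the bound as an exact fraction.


μ = E[X] = 13/10, a = 2.
Markov: P[X ≥ 2] ≤ μ/a = (13/10)/2 = 13/20.
Numerically: ≈ 0.650.
(Since a = 2 > μ = 1.300, the bound 13/20 is < 1 and informative.)

P[X ≥ 2] ≤ 13/20 ≈ 0.650.


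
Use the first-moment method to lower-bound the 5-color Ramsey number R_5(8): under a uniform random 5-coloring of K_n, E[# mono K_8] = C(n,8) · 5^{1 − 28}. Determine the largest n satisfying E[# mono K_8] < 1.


We need C(n, 8) · 5^{1 − 28} < 1, i.e. C(n, 8) < 5^{28 − 1} = 7450580596923828125.
Check values of n near the boundary:
  n = 858: C(858, 8) = 7049584530256467771; 7049584530256467771 < 7450580596923828125? YES
  n = 859: C(859, 8) = 7115855595170747139; 7115855595170747139 < 7450580596923828125? YES
  n = 860: C(860, 8) = 7182671140665308145; 7182671140665308145 < 7450580596923828125? YES
  n = 861: C(861, 8) = 7250034996615275865; 7250034996615275865 < 7450580596923828125? YES
  n = 862: C(862, 8) = 7317951015318931845; 7317951015318931845 < 7450580596923828125? YES
  n = 863: C(863, 8) = 7386423071602617757; 7386423071602617757 < 7450580596923828125? YES
  n = 864: C(864, 8) = 7455455062926006708; 7455455062926006708 < 7450580596923828125? NO
  n = 865: C(865, 8) = 7525050909487743060; 7525050909487743060 < 7450580596923828125? NO
The largest n with C(n, 8) < 7450580596923828125 is n = 863 (where E[X] = 7386423071602617757/7450580596923828125 ≈ 0.9913889). Hence R_5(8) > 863, i.e. R_5(8) ≥ 864.

Largest n = 863; hence R_5(8) > 863.


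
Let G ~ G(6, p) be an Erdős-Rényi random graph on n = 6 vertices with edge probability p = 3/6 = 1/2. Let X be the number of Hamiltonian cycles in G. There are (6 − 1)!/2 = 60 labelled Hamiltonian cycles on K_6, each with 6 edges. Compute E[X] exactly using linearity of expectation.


K_6 has (6 − 1)!/2 = 60 labelled Hamiltonian cycles.
For each such Hamiltonian cycle H, let X_H = 1 if all 6 edges of H are present in G. Then P[X_H = 1] = p^{6} = (1/2)^{6} = 1/64.
By linearity: E[X] = Σ_H E[X_H] = 60 · p^{6} = 60 · 1/64 = 15/16.
Numerically: E[X] ≈ 0.9375.

E[X] = 60 · (1/2)^{6} = 15/16 ≈ 0.9375.


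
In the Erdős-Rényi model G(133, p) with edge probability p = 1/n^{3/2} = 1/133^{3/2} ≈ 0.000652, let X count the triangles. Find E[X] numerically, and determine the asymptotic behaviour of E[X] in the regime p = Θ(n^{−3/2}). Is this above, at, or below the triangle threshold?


Number of potential triangles: C(133, 3) = 383306.
Each occurs with probability p³ ≈ (0.000652)³ ≈ 2.771198e-10.
By linearity: E[X] = C(133, 3)·p³ ≈ 383306 · 2.771198e-10 ≈ 0.0001.
Since α = 3/2 > 1, p = c/n^{3/2} = o(1/n) is below the triangle threshold p ~ 1/n. Asymptotically E[X] ~ (c³/6)·n^{3(1−α)} = (1³/6)·n^{-1.5} → 0, so by Markov's inequality G has no triangles w.h.p.

E[X] ≈ 0.0001; in regime p = Θ(1/n^{3/2}) E[X] tends to 0 (below the triangle threshold p ~ 1/n).


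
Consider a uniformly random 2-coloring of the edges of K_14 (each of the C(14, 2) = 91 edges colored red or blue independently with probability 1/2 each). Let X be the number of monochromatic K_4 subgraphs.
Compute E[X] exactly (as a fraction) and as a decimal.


Let X = Σ_S X_S over the C(14, 4) = 1001 subsets S of size 4, where X_S = 1 if the K_4 on S is monochromatic.
For a fixed S, the K_4 on S has C(4, 2) = 6 edges. P[all 6 edges red] = (1/2)^6, and likewise for blue, so P[monochromatic] = 2·(1/2)^6 = 2^{1 − 6} = 1/32.
By linearity: E[X] = C(14, 4) · 2^{1 − 6} = 1001 · 1/32 = 1001/32.
Numerically: E[X] ≈ 31.28125.

E[X] = C(14,4)·2^(1−C(4,2)) = 1001/32 ≈ 31.28125.


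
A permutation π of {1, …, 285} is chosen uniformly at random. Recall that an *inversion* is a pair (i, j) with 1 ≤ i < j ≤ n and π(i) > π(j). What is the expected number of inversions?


Write X = Σ X_I over the C(285, 2) = 40470 pairs i < j, with X_I the indicator of one inversion.
There are 40470 indicators.
For each fixed pair i < j, the values π(i) and π(j) are two distinct elements of {1, …, 285} in uniformly random order; by symmetry P[π(i) > π(j)] = 1/2.
By linearity: E[X] = 40470 · (1/2) = C(285, 2) · (1/2) = 40470/2 = 20235 ≈ 20235.000.

E[X] = 20235 = 20235.000.


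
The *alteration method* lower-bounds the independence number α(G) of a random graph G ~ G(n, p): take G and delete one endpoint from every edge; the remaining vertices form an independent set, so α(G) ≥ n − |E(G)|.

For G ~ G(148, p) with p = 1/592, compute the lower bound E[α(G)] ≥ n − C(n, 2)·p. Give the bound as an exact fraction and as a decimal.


E[|E(G)|] = C(148, 2)·p = 10878 · (1/592) = 147/8.
E[α(G)] ≥ n − E[|E(G)|] = 148 − 147/8 = 1037/8.
Numerically: ≈ 129.625.
(This is only a lower bound; the true E[α(G)] may be larger.)

E[α(G)] ≥ 1037/8 ≈ 129.625.


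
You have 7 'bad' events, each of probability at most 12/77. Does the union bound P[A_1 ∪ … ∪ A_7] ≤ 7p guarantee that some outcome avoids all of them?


Union bound: P[∪_{i=1}^{7} A_i] ≤ Σ_i P[A_i] ≤ 7·p = 7·(12/77) = 12/11.
Numerically: 12/11 ≈ 1.09091.
Is 12/11 < 1? NO.
Since the bound 12/11 is ≥ 1, the union bound is uninformative here; it does NOT by itself certify existence.

7·p = 12/11 ≈ 1.09091; existence NOT certified by the union bound.


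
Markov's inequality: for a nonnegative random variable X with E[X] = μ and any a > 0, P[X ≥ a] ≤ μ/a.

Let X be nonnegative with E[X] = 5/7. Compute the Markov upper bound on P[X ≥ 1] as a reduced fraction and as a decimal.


μ = E[X] = 5/7, a = 1.
Markov: P[X ≥ 1] ≤ μ/a = (5/7)/1 = 5/7.
Numerically: ≈ 0.714286.
(Since a = 1 > μ = 0.714286, the bound 5/7 is < 1 and informative.)

P[X ≥ 1] ≤ 5/7 ≈ 0.714286.


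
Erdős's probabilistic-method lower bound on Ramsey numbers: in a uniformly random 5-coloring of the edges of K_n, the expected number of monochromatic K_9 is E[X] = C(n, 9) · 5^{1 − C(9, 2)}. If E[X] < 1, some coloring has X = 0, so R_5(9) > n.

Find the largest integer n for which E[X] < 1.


We need C(n, 9) · 5^{1 − 36} < 1, i.e. C(n, 9) < 5^{36 − 1} = 2910383045673370361328125.
Check values of n near the boundary:
  n = 2170: C(2170, 9) = 2891746779868845075610510; 2891746779868845075610510 < 2910383045673370361328125? YES
  n = 2171: C(2171, 9) = 2903784578674959601827205; 2903784578674959601827205 < 2910383045673370361328125? YES
  n = 2172: C(2172, 9) = 2915866900084148060642020; 2915866900084148060642020 < 2910383045673370361328125? NO
The largest n with C(n, 9) < 2910383045673370361328125 is n = 2171 (where E[X] = 580756915734991920365441/582076609134674072265625 ≈ 0.9977). Hence R_5(9) > 2171, i.e. R_5(9) ≥ 2172.

Largest n = 2171; hence R_5(9) > 2171.


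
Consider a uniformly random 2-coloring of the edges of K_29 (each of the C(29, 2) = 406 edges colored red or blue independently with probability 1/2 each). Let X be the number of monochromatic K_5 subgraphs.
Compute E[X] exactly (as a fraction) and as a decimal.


Let X = Σ_S X_S over the C(29, 5) = 118755 subsets S of size 5, where X_S = 1 if the K_5 on S is monochromatic.
For a fixed S, the K_5 on S has C(5, 2) = 10 edges. P[all 10 edges red] = (1/2)^10, and likewise for blue, so P[monochromatic] = 2·(1/2)^10 = 2^{1 − 10} = 1/512.
By linearity: E[X] = C(29, 5) · 2^{1 − 10} = 118755 · 1/512 = 118755/512.
Numerically: E[X] ≈ 231.943.

E[X] = C(29,5)·2^(1−C(5,2)) = 118755/512 ≈ 231.943.


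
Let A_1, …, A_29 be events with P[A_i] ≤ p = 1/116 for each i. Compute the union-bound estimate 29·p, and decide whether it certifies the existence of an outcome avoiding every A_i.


Union bound: P[∪_{i=1}^{29} A_i] ≤ Σ_i P[A_i] ≤ 29·p = 29·(1/116) = 1/4.
Numerically: 1/4 ≈ 0.2500.
Is 1/4 < 1? YES.
Since P[∪ A_i] ≤ 1/4 < 1, the complement has P[∩ A_i^c] ≥ 1 − 1/4 = 3/4 > 0, so some outcome avoids every A_i.

29·p = 1/4 ≈ 0.2500; existence CERTIFIED by the union bound.


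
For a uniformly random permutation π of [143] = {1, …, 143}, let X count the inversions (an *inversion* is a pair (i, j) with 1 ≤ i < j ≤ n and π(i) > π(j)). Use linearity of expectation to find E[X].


Write X = Σ X_I over the C(143, 2) = 10153 pairs i < j, with X_I the indicator of one inversion.
There are 10153 indicators.
For each fixed pair i < j, the values π(i) and π(j) are two distinct elements of {1, …, 143} in uniformly random order; by symmetry P[π(i) > π(j)] = 1/2.
By linearity: E[X] = 10153 · (1/2) = C(143, 2) · (1/2) = 10153/2 = 10153/2 ≈ 5076.500.

E[X] = 10153/2 = 5076.500.


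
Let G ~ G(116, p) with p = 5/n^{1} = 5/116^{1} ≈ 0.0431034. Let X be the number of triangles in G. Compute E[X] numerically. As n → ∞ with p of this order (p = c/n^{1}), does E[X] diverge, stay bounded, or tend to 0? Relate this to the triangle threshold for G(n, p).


Number of potential triangles: C(116, 3) = 253460.
Each occurs with probability p³ ≈ (0.0431034)³ ≈ 8.00822092e-05.
By linearity: E[X] = C(116, 3)·p³ ≈ 253460 · 8.00822092e-05 ≈ 20.297637.
Here α = 1, so p = 5/n is exactly at the triangle threshold p ~ 1/n. Asymptotically E[X] → c³/6 = 5³/6 = 125/6 ≈ 20.833333, a bounded constant. In this regime the triangle count is asymptotically Poisson(c³/6).

E[X] ≈ 20.297637; in regime p = Θ(1/n^{1}) E[X] stays bounded (at the triangle threshold p ~ 1/n).


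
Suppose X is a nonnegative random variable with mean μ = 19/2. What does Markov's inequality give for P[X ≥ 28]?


μ = E[X] = 19/2, a = 28.
Markov: P[X ≥ 28] ≤ μ/a = (19/2)/28 = 19/56.
Numerically: ≈ 0.33929.
(Since a = 28 > μ = 9.50000, the bound 19/56 is < 1 and informative.)

P[X ≥ 28] ≤ 19/56 ≈ 0.33929.


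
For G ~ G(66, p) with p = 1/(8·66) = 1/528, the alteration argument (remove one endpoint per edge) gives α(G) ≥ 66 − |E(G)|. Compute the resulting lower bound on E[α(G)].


E[|E(G)|] = C(66, 2)·p = 2145 · (1/528) = 65/16.
E[α(G)] ≥ n − E[|E(G)|] = 66 − 65/16 = 991/16.
Numerically: ≈ 61.938.
(This is only a lower bound; the true E[α(G)] may be larger.)

E[α(G)] ≥ 991/16 ≈ 61.938.


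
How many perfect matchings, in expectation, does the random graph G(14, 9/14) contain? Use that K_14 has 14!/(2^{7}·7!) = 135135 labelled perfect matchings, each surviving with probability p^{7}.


K_14 has 14!/(2^{7}·7!) = 135135 labelled perfect matchings.
For each such perfect matching H, let X_H = 1 if all 7 edges of H are present in G. Then P[X_H = 1] = p^{7} = (9/14)^{7} = 4782969/105413504.
By linearity: E[X] = Σ_H E[X_H] = 135135 · p^{7} = 135135 · 4782969/105413504 = 92335216545/15059072.
Numerically: E[X] ≈ 6131.5.

E[X] = 135135 · (9/14)^{7} = 92335216545/15059072 ≈ 6131.5.


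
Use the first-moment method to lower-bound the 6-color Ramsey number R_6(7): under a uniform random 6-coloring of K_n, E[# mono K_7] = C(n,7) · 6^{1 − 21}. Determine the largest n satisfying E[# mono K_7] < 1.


We need C(n, 7) · 6^{1 − 21} < 1, i.e. C(n, 7) < 6^{21 − 1} = 3656158440062976.
Check values of n near the boundary:
  n = 564: C(564, 7) = 3469685994423792; 3469685994423792 < 3656158440062976? YES
  n = 565: C(565, 7) = 3513212521235560; 3513212521235560 < 3656158440062976? YES
  n = 566: C(566, 7) = 3557206237959440; 3557206237959440 < 3656158440062976? YES
  n = 567: C(567, 7) = 3601671315933933; 3601671315933933 < 3656158440062976? YES
  n = 568: C(568, 7) = 3646611956239704; 3646611956239704 < 3656158440062976? YES
  n = 569: C(569, 7) = 3692032389858348; 3692032389858348 < 3656158440062976? NO
  n = 570: C(570, 7) = 3737936877831720; 3737936877831720 < 3656158440062976? NO
The largest n with C(n, 7) < 3656158440062976 is n = 568 (where E[X] = 16882462760369/16926659444736 ≈ 0.997). Hence R_6(7) > 568, i.e. R_6(7) ≥ 569.

Largest n = 568; hence R_6(7) > 568.


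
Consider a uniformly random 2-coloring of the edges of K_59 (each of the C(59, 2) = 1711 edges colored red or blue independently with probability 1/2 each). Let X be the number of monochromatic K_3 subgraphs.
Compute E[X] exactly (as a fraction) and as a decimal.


Let X = Σ_S X_S over the C(59, 3) = 32509 subsets S of size 3, where X_S = 1 if the K_3 on S is monochromatic.
For a fixed S, the K_3 on S has C(3, 2) = 3 edges. P[all 3 edges red] = (1/2)^3, and likewise for blue, so P[monochromatic] = 2·(1/2)^3 = 2^{1 − 3} = 1/4.
Summing: E[X] = C(59, 3) · 2^{1 − 3} = 32509 · 1/4 = 32509/4.
Numerically: E[X] ≈ 8127.250000.

E[X] = C(59,3)·2^(1−C(3,2)) = 32509/4 ≈ 8127.250000.
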